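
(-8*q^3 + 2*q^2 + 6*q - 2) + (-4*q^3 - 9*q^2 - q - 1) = -12*q^3 - 7*q^2 + 5*q - 3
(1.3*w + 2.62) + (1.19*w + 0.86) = 2.49*w + 3.48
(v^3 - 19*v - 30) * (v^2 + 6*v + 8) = v^5 + 6*v^4 - 11*v^3 - 144*v^2 - 332*v - 240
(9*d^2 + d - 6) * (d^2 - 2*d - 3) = 9*d^4 - 17*d^3 - 35*d^2 + 9*d + 18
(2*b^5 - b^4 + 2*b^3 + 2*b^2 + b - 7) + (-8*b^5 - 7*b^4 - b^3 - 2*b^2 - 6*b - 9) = -6*b^5 - 8*b^4 + b^3 - 5*b - 16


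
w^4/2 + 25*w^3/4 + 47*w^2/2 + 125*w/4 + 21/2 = (w/2 + 1)*(w + 1/2)*(w + 3)*(w + 7)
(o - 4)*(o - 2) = o^2 - 6*o + 8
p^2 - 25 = (p - 5)*(p + 5)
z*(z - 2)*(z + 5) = z^3 + 3*z^2 - 10*z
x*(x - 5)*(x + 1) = x^3 - 4*x^2 - 5*x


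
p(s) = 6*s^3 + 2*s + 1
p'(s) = 18*s^2 + 2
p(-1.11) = -9.43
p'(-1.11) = 24.18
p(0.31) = 1.80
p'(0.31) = 3.73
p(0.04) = 1.08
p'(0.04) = 2.03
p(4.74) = 649.46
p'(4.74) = 406.42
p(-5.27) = -887.72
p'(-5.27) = 501.91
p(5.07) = 793.08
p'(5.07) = 464.69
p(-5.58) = -1052.61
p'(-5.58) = 562.46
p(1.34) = 18.12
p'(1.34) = 34.32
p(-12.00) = -10391.00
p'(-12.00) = 2594.00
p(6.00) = 1309.00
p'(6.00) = 650.00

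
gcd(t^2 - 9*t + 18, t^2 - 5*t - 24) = 1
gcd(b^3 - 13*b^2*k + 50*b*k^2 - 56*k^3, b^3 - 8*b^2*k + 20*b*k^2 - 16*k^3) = b^2 - 6*b*k + 8*k^2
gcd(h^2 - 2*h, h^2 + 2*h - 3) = 1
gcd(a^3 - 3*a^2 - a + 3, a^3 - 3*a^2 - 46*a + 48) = a - 1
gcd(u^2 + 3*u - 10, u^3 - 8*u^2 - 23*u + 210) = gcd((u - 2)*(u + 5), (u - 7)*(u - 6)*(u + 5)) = u + 5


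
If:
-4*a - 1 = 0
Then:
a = -1/4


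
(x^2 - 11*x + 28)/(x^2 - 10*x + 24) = (x - 7)/(x - 6)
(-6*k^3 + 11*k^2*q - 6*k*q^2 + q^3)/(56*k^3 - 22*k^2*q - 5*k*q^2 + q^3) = (3*k^2 - 4*k*q + q^2)/(-28*k^2 - 3*k*q + q^2)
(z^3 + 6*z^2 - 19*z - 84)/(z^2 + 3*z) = z + 3 - 28/z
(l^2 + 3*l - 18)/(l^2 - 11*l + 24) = (l + 6)/(l - 8)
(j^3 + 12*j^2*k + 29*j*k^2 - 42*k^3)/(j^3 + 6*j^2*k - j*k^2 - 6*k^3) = (j + 7*k)/(j + k)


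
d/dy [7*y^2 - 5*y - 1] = 14*y - 5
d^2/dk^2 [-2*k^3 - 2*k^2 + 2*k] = -12*k - 4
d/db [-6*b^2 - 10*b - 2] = -12*b - 10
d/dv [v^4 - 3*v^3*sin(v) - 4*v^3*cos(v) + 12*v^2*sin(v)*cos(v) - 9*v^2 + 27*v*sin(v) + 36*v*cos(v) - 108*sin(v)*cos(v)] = 4*v^3*sin(v) - 3*v^3*cos(v) + 4*v^3 - 9*v^2*sin(v) - 12*v^2*cos(v) + 12*v^2*cos(2*v) - 36*v*sin(v) + 12*v*sin(2*v) + 27*v*cos(v) - 18*v + 27*sin(v) + 36*cos(v) - 108*cos(2*v)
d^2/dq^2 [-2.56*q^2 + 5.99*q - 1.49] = -5.12000000000000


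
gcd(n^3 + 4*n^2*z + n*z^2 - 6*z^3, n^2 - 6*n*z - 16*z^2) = n + 2*z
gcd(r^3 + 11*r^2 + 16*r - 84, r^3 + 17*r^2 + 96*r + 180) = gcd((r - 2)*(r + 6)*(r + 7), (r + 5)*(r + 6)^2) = r + 6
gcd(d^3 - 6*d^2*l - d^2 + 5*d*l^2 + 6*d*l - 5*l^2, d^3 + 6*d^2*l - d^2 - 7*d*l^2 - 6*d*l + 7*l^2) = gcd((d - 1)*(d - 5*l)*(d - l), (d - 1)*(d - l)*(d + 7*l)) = d^2 - d*l - d + l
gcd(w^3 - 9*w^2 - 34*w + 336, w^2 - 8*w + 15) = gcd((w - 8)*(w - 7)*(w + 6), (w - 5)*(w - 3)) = 1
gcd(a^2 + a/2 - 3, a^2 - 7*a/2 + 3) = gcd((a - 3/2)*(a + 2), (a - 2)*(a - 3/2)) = a - 3/2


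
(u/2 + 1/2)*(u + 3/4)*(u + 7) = u^3/2 + 35*u^2/8 + 13*u/2 + 21/8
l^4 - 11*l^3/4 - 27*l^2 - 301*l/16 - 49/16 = (l - 7)*(l + 1/4)*(l + 1/2)*(l + 7/2)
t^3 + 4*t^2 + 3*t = t*(t + 1)*(t + 3)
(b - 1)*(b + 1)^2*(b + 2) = b^4 + 3*b^3 + b^2 - 3*b - 2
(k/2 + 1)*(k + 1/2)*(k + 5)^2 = k^4/2 + 25*k^3/4 + 51*k^2/2 + 145*k/4 + 25/2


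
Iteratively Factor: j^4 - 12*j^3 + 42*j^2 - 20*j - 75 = (j - 5)*(j^3 - 7*j^2 + 7*j + 15) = (j - 5)*(j + 1)*(j^2 - 8*j + 15) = (j - 5)*(j - 3)*(j + 1)*(j - 5)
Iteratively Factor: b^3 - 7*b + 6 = (b - 1)*(b^2 + b - 6) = (b - 1)*(b + 3)*(b - 2)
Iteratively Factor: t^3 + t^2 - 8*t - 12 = (t + 2)*(t^2 - t - 6) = (t + 2)^2*(t - 3)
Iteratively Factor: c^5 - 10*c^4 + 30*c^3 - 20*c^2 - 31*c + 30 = (c - 2)*(c^4 - 8*c^3 + 14*c^2 + 8*c - 15) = (c - 5)*(c - 2)*(c^3 - 3*c^2 - c + 3) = (c - 5)*(c - 2)*(c - 1)*(c^2 - 2*c - 3) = (c - 5)*(c - 2)*(c - 1)*(c + 1)*(c - 3)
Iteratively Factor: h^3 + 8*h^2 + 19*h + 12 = (h + 1)*(h^2 + 7*h + 12) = (h + 1)*(h + 4)*(h + 3)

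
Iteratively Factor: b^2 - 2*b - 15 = (b + 3)*(b - 5)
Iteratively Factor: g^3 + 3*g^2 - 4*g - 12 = (g + 2)*(g^2 + g - 6) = (g - 2)*(g + 2)*(g + 3)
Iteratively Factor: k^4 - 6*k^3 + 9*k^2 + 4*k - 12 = (k - 2)*(k^3 - 4*k^2 + k + 6) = (k - 3)*(k - 2)*(k^2 - k - 2) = (k - 3)*(k - 2)^2*(k + 1)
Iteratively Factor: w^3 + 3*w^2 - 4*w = (w + 4)*(w^2 - w) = (w - 1)*(w + 4)*(w)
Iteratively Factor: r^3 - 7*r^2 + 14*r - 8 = (r - 2)*(r^2 - 5*r + 4) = (r - 4)*(r - 2)*(r - 1)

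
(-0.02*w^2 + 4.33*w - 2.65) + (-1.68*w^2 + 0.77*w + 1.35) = -1.7*w^2 + 5.1*w - 1.3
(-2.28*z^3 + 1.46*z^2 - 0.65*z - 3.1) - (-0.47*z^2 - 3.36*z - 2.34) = -2.28*z^3 + 1.93*z^2 + 2.71*z - 0.76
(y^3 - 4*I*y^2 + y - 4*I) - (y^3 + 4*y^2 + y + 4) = -4*y^2 - 4*I*y^2 - 4 - 4*I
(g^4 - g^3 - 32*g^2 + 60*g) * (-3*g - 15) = -3*g^5 - 12*g^4 + 111*g^3 + 300*g^2 - 900*g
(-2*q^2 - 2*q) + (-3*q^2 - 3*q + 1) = -5*q^2 - 5*q + 1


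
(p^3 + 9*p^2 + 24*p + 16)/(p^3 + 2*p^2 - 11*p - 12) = (p + 4)/(p - 3)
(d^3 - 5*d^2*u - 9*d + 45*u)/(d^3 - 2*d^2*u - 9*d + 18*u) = (-d + 5*u)/(-d + 2*u)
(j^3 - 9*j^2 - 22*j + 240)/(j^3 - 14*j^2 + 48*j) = (j + 5)/j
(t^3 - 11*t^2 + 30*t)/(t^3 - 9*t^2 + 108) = t*(t - 5)/(t^2 - 3*t - 18)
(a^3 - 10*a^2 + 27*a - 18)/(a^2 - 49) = (a^3 - 10*a^2 + 27*a - 18)/(a^2 - 49)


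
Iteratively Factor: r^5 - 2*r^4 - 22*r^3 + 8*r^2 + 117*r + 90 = (r - 3)*(r^4 + r^3 - 19*r^2 - 49*r - 30) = (r - 5)*(r - 3)*(r^3 + 6*r^2 + 11*r + 6) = (r - 5)*(r - 3)*(r + 3)*(r^2 + 3*r + 2) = (r - 5)*(r - 3)*(r + 2)*(r + 3)*(r + 1)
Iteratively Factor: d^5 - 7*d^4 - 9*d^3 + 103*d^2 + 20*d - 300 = (d - 5)*(d^4 - 2*d^3 - 19*d^2 + 8*d + 60) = (d - 5)*(d + 3)*(d^3 - 5*d^2 - 4*d + 20) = (d - 5)*(d - 2)*(d + 3)*(d^2 - 3*d - 10) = (d - 5)^2*(d - 2)*(d + 3)*(d + 2)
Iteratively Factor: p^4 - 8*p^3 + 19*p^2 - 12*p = (p)*(p^3 - 8*p^2 + 19*p - 12) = p*(p - 1)*(p^2 - 7*p + 12) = p*(p - 3)*(p - 1)*(p - 4)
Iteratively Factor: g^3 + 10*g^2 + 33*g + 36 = (g + 4)*(g^2 + 6*g + 9) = (g + 3)*(g + 4)*(g + 3)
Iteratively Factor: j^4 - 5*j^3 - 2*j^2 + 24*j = (j + 2)*(j^3 - 7*j^2 + 12*j) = (j - 4)*(j + 2)*(j^2 - 3*j) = j*(j - 4)*(j + 2)*(j - 3)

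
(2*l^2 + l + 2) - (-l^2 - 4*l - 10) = 3*l^2 + 5*l + 12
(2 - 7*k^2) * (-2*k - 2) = 14*k^3 + 14*k^2 - 4*k - 4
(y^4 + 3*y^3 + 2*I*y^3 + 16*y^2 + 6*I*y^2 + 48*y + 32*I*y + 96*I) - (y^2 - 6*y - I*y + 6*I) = y^4 + 3*y^3 + 2*I*y^3 + 15*y^2 + 6*I*y^2 + 54*y + 33*I*y + 90*I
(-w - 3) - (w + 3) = -2*w - 6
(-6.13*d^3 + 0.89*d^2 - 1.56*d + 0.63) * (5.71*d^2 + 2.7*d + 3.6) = -35.0023*d^5 - 11.4691*d^4 - 28.5726*d^3 + 2.5893*d^2 - 3.915*d + 2.268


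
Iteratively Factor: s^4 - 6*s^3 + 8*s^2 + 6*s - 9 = (s - 1)*(s^3 - 5*s^2 + 3*s + 9) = (s - 3)*(s - 1)*(s^2 - 2*s - 3) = (s - 3)^2*(s - 1)*(s + 1)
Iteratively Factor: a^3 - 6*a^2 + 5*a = (a)*(a^2 - 6*a + 5) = a*(a - 5)*(a - 1)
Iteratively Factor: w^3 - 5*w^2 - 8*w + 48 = (w - 4)*(w^2 - w - 12) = (w - 4)^2*(w + 3)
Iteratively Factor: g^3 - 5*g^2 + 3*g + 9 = (g - 3)*(g^2 - 2*g - 3) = (g - 3)*(g + 1)*(g - 3)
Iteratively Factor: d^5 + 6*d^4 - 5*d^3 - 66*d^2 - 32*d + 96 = (d + 2)*(d^4 + 4*d^3 - 13*d^2 - 40*d + 48) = (d + 2)*(d + 4)*(d^3 - 13*d + 12) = (d + 2)*(d + 4)^2*(d^2 - 4*d + 3) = (d - 3)*(d + 2)*(d + 4)^2*(d - 1)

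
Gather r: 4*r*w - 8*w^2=4*r*w - 8*w^2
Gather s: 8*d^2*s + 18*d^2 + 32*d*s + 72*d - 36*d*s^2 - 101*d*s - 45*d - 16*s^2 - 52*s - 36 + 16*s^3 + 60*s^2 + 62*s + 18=18*d^2 + 27*d + 16*s^3 + s^2*(44 - 36*d) + s*(8*d^2 - 69*d + 10) - 18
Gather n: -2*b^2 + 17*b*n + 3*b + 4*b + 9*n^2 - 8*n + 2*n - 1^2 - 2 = -2*b^2 + 7*b + 9*n^2 + n*(17*b - 6) - 3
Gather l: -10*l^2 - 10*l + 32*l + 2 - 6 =-10*l^2 + 22*l - 4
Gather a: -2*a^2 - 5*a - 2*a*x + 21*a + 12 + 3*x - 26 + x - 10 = -2*a^2 + a*(16 - 2*x) + 4*x - 24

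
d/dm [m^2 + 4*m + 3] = 2*m + 4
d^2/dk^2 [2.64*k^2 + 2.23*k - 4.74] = 5.28000000000000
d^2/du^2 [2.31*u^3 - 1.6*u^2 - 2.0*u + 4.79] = 13.86*u - 3.2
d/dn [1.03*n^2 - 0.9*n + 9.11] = 2.06*n - 0.9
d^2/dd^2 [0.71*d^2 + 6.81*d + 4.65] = 1.42000000000000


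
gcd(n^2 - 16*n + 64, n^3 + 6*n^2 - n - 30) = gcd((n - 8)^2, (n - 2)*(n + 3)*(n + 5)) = 1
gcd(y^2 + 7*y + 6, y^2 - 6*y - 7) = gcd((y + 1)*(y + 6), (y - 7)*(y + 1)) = y + 1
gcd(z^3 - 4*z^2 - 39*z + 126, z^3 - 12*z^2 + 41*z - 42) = z^2 - 10*z + 21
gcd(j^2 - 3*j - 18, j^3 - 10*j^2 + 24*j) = j - 6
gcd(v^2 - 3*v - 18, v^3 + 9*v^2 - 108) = 1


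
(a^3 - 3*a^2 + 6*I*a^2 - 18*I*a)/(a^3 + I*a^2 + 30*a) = (a - 3)/(a - 5*I)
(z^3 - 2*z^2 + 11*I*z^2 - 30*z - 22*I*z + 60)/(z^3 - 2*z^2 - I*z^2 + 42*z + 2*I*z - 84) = (z + 5*I)/(z - 7*I)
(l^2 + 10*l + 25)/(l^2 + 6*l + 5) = (l + 5)/(l + 1)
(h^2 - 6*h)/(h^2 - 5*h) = (h - 6)/(h - 5)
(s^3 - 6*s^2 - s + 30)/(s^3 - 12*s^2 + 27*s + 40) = (s^2 - s - 6)/(s^2 - 7*s - 8)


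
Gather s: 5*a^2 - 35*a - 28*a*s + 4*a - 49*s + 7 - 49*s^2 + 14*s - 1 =5*a^2 - 31*a - 49*s^2 + s*(-28*a - 35) + 6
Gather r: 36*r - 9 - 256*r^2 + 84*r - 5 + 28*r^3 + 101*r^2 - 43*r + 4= 28*r^3 - 155*r^2 + 77*r - 10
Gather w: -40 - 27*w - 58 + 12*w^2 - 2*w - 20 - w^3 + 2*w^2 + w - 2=-w^3 + 14*w^2 - 28*w - 120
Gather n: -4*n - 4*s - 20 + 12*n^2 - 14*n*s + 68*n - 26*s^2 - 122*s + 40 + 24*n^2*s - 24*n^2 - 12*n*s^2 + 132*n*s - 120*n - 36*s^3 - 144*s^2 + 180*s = n^2*(24*s - 12) + n*(-12*s^2 + 118*s - 56) - 36*s^3 - 170*s^2 + 54*s + 20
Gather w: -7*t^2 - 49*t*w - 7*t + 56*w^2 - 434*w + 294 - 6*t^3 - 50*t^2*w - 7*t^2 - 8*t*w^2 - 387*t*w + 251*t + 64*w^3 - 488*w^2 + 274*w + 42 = -6*t^3 - 14*t^2 + 244*t + 64*w^3 + w^2*(-8*t - 432) + w*(-50*t^2 - 436*t - 160) + 336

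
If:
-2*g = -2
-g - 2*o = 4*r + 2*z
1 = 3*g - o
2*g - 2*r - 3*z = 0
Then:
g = 1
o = 2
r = -19/8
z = 9/4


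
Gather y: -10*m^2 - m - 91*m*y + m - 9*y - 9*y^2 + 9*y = -10*m^2 - 91*m*y - 9*y^2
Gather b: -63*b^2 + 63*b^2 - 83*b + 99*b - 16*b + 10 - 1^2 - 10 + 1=0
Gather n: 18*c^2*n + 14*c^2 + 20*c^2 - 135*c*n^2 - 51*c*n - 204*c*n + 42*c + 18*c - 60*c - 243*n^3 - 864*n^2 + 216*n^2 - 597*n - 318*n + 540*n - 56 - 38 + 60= 34*c^2 - 243*n^3 + n^2*(-135*c - 648) + n*(18*c^2 - 255*c - 375) - 34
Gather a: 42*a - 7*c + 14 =42*a - 7*c + 14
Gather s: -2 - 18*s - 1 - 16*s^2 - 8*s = -16*s^2 - 26*s - 3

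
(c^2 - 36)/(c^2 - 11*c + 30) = (c + 6)/(c - 5)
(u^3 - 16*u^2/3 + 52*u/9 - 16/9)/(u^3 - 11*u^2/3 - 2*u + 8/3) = (u - 2/3)/(u + 1)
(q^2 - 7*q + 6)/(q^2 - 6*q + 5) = (q - 6)/(q - 5)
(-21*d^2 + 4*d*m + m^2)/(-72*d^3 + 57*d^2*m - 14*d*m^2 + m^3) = (7*d + m)/(24*d^2 - 11*d*m + m^2)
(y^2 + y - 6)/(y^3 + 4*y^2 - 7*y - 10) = (y + 3)/(y^2 + 6*y + 5)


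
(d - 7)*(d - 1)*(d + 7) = d^3 - d^2 - 49*d + 49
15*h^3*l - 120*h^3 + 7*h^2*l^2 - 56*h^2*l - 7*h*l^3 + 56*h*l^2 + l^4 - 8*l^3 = (-5*h + l)*(-3*h + l)*(h + l)*(l - 8)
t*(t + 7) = t^2 + 7*t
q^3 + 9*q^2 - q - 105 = (q - 3)*(q + 5)*(q + 7)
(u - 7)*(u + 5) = u^2 - 2*u - 35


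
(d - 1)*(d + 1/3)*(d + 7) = d^3 + 19*d^2/3 - 5*d - 7/3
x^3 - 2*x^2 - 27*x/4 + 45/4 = (x - 3)*(x - 3/2)*(x + 5/2)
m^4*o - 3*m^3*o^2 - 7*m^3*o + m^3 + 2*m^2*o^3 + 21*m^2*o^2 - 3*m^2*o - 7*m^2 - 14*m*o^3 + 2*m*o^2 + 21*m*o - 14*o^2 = (m - 7)*(m - 2*o)*(m - o)*(m*o + 1)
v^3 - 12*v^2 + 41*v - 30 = (v - 6)*(v - 5)*(v - 1)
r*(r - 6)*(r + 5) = r^3 - r^2 - 30*r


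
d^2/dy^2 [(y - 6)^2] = 2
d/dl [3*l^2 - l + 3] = 6*l - 1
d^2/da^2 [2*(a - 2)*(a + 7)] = 4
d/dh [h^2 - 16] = 2*h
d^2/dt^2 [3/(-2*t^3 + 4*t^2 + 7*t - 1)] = 6*(2*(3*t - 2)*(2*t^3 - 4*t^2 - 7*t + 1) - (-6*t^2 + 8*t + 7)^2)/(2*t^3 - 4*t^2 - 7*t + 1)^3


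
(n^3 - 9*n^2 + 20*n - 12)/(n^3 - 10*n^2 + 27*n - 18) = (n - 2)/(n - 3)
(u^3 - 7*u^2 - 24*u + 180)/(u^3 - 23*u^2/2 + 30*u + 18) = 2*(u + 5)/(2*u + 1)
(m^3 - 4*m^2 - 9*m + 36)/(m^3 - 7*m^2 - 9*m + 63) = (m - 4)/(m - 7)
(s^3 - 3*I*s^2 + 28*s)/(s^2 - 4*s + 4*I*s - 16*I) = s*(s - 7*I)/(s - 4)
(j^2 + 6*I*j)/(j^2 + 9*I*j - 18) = j/(j + 3*I)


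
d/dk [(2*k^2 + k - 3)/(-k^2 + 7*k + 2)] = (15*k^2 + 2*k + 23)/(k^4 - 14*k^3 + 45*k^2 + 28*k + 4)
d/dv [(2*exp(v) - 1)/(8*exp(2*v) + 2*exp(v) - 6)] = (-8*exp(2*v) + 8*exp(v) - 5)*exp(v)/(2*(16*exp(4*v) + 8*exp(3*v) - 23*exp(2*v) - 6*exp(v) + 9))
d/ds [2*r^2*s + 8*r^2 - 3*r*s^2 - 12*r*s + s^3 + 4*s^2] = 2*r^2 - 6*r*s - 12*r + 3*s^2 + 8*s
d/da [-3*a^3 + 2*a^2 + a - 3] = -9*a^2 + 4*a + 1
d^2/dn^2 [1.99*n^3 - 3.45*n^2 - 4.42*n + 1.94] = 11.94*n - 6.9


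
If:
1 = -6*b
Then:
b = -1/6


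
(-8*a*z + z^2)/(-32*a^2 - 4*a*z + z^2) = z/(4*a + z)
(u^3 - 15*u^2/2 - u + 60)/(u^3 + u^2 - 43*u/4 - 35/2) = 2*(u^2 - 10*u + 24)/(2*u^2 - 3*u - 14)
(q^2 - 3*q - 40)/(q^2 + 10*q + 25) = (q - 8)/(q + 5)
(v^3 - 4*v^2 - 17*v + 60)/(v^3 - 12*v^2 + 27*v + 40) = (v^2 + v - 12)/(v^2 - 7*v - 8)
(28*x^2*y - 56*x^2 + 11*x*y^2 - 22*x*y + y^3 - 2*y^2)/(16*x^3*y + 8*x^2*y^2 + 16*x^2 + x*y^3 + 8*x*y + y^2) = (7*x*y - 14*x + y^2 - 2*y)/(4*x^2*y + x*y^2 + 4*x + y)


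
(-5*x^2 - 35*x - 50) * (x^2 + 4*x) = -5*x^4 - 55*x^3 - 190*x^2 - 200*x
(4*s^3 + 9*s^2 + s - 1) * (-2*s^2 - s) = -8*s^5 - 22*s^4 - 11*s^3 + s^2 + s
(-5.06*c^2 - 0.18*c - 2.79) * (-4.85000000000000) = 24.541*c^2 + 0.873*c + 13.5315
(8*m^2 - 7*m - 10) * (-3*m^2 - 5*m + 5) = -24*m^4 - 19*m^3 + 105*m^2 + 15*m - 50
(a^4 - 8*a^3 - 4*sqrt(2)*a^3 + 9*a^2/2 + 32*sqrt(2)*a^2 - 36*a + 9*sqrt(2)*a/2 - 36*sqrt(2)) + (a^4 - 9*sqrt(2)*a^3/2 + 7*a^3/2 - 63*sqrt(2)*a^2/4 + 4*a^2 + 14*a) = 2*a^4 - 17*sqrt(2)*a^3/2 - 9*a^3/2 + 17*a^2/2 + 65*sqrt(2)*a^2/4 - 22*a + 9*sqrt(2)*a/2 - 36*sqrt(2)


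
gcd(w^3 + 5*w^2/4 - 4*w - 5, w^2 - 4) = w^2 - 4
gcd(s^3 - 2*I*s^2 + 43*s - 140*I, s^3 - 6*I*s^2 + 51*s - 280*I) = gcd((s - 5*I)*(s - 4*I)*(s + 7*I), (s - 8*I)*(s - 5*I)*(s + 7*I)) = s^2 + 2*I*s + 35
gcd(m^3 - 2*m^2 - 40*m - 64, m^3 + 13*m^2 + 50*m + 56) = m^2 + 6*m + 8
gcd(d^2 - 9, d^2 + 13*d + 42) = 1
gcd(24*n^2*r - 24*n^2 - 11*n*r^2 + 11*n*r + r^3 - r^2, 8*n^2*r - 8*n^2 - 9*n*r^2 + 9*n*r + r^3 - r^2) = -8*n*r + 8*n + r^2 - r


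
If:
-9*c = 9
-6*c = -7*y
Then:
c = -1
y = -6/7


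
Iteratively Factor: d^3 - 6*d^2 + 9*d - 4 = (d - 1)*(d^2 - 5*d + 4) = (d - 4)*(d - 1)*(d - 1)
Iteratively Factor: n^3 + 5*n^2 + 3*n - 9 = (n + 3)*(n^2 + 2*n - 3) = (n - 1)*(n + 3)*(n + 3)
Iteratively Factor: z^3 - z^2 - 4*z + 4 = (z + 2)*(z^2 - 3*z + 2) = (z - 2)*(z + 2)*(z - 1)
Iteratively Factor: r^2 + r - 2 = (r - 1)*(r + 2)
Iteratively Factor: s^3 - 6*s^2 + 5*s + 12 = (s - 4)*(s^2 - 2*s - 3) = (s - 4)*(s + 1)*(s - 3)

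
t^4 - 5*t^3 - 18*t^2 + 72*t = t*(t - 6)*(t - 3)*(t + 4)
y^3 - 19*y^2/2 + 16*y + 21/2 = (y - 7)*(y - 3)*(y + 1/2)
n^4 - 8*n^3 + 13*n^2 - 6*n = n*(n - 6)*(n - 1)^2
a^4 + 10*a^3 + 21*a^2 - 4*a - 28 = (a - 1)*(a + 2)^2*(a + 7)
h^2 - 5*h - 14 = (h - 7)*(h + 2)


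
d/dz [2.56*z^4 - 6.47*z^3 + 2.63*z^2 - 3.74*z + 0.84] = 10.24*z^3 - 19.41*z^2 + 5.26*z - 3.74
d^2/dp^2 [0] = 0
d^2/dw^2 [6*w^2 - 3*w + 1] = 12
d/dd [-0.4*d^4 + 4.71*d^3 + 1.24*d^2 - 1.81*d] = -1.6*d^3 + 14.13*d^2 + 2.48*d - 1.81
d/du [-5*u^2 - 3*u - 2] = -10*u - 3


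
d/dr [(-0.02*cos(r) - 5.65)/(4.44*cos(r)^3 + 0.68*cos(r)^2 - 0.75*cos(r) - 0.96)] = (-0.1776*cos(r)^3 - 75.2716*cos(r)^2 - 7.684*cos(r) + 4.2183)*sin(r)/(19.7136*cos(r)^6 + 6.0384*cos(r)^5 - 6.1976*cos(r)^4 - 9.5448*cos(r)^3 - 0.7431*cos(r)^2 + 1.44*cos(r) + 0.9216)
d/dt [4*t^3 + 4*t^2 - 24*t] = 12*t^2 + 8*t - 24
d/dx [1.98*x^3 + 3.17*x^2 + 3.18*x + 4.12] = 5.94*x^2 + 6.34*x + 3.18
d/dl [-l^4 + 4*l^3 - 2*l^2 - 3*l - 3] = -4*l^3 + 12*l^2 - 4*l - 3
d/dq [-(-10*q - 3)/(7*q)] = -3/(7*q^2)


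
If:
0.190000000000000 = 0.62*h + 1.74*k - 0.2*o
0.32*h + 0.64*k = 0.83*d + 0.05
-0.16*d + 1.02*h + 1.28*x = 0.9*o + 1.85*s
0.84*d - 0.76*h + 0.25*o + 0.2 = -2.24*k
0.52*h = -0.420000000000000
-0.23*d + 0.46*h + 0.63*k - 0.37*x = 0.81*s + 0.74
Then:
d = -0.32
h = -0.81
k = 0.07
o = -2.83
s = -0.36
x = -1.90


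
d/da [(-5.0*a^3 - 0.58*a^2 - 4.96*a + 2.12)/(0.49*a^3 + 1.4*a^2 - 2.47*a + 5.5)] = (-6.7158*a^4 + 29.5608*a^3 - 77.2398*a^2 - 12.316*a - 22.0436)/(0.2401*a^6 + 1.372*a^5 - 0.460600000000001*a^4 - 1.526*a^3 + 21.5009*a^2 - 27.17*a + 30.25)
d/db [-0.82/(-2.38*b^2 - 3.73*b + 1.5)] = (-3.9032*b - 3.0586)/(2.38*b^2 + 3.73*b - 1.5)^2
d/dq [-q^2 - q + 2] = -2*q - 1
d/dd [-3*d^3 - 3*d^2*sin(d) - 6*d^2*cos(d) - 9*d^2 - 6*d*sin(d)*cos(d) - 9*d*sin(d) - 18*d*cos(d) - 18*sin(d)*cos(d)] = 6*d^2*sin(d) - 3*d^2*cos(d) - 9*d^2 + 12*d*sin(d) - 21*d*cos(d) - 6*d*cos(2*d) - 18*d - 9*sin(d) - 3*sin(2*d) - 18*cos(d) - 18*cos(2*d)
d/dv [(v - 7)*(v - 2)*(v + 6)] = 3*v^2 - 6*v - 40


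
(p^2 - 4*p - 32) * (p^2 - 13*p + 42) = p^4 - 17*p^3 + 62*p^2 + 248*p - 1344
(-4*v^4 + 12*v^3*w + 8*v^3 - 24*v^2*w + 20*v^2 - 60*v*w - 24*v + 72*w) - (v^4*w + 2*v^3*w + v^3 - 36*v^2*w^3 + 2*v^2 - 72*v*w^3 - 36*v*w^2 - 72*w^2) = -v^4*w - 4*v^4 + 10*v^3*w + 7*v^3 + 36*v^2*w^3 - 24*v^2*w + 18*v^2 + 72*v*w^3 + 36*v*w^2 - 60*v*w - 24*v + 72*w^2 + 72*w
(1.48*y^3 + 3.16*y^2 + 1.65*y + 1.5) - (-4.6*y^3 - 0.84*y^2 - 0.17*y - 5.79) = 6.08*y^3 + 4.0*y^2 + 1.82*y + 7.29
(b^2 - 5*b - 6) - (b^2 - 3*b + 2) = -2*b - 8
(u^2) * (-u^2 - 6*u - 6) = -u^4 - 6*u^3 - 6*u^2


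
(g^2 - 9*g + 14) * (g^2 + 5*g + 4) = g^4 - 4*g^3 - 27*g^2 + 34*g + 56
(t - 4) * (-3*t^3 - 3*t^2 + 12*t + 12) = -3*t^4 + 9*t^3 + 24*t^2 - 36*t - 48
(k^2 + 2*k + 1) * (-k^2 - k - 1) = -k^4 - 3*k^3 - 4*k^2 - 3*k - 1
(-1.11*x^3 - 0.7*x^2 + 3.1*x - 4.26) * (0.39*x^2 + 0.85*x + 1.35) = -0.4329*x^5 - 1.2165*x^4 - 0.8845*x^3 + 0.0286*x^2 + 0.564000000000001*x - 5.751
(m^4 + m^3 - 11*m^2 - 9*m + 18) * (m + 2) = m^5 + 3*m^4 - 9*m^3 - 31*m^2 + 36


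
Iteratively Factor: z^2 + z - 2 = (z - 1)*(z + 2)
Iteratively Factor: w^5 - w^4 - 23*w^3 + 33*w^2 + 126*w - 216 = (w - 3)*(w^4 + 2*w^3 - 17*w^2 - 18*w + 72) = (w - 3)^2*(w^3 + 5*w^2 - 2*w - 24) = (w - 3)^2*(w - 2)*(w^2 + 7*w + 12) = (w - 3)^2*(w - 2)*(w + 4)*(w + 3)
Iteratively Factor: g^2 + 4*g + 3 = (g + 3)*(g + 1)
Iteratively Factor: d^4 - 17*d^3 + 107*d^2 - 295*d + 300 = (d - 3)*(d^3 - 14*d^2 + 65*d - 100) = (d - 5)*(d - 3)*(d^2 - 9*d + 20) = (d - 5)*(d - 4)*(d - 3)*(d - 5)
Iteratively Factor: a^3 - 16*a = (a + 4)*(a^2 - 4*a) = (a - 4)*(a + 4)*(a)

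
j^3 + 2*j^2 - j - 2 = (j - 1)*(j + 1)*(j + 2)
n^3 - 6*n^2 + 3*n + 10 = (n - 5)*(n - 2)*(n + 1)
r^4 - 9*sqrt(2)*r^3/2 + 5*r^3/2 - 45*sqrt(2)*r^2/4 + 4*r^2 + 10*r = r*(r + 5/2)*(r - 4*sqrt(2))*(r - sqrt(2)/2)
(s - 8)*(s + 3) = s^2 - 5*s - 24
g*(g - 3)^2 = g^3 - 6*g^2 + 9*g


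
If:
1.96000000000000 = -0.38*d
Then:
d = -5.16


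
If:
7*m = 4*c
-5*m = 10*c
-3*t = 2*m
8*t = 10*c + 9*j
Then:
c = 0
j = 0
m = 0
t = 0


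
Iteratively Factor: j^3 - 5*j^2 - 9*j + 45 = (j - 3)*(j^2 - 2*j - 15) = (j - 3)*(j + 3)*(j - 5)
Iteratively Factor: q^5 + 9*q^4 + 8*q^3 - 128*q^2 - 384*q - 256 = (q + 1)*(q^4 + 8*q^3 - 128*q - 256) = (q + 1)*(q + 4)*(q^3 + 4*q^2 - 16*q - 64) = (q + 1)*(q + 4)^2*(q^2 - 16) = (q - 4)*(q + 1)*(q + 4)^2*(q + 4)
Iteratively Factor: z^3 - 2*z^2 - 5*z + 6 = (z + 2)*(z^2 - 4*z + 3) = (z - 3)*(z + 2)*(z - 1)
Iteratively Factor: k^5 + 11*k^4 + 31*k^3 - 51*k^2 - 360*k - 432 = (k - 3)*(k^4 + 14*k^3 + 73*k^2 + 168*k + 144) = (k - 3)*(k + 3)*(k^3 + 11*k^2 + 40*k + 48) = (k - 3)*(k + 3)^2*(k^2 + 8*k + 16) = (k - 3)*(k + 3)^2*(k + 4)*(k + 4)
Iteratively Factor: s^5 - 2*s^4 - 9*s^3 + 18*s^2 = (s - 2)*(s^4 - 9*s^2) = s*(s - 2)*(s^3 - 9*s) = s^2*(s - 2)*(s^2 - 9) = s^2*(s - 3)*(s - 2)*(s + 3)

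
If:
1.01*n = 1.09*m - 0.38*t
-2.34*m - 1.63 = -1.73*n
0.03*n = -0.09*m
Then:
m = -0.22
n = 0.65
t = -2.35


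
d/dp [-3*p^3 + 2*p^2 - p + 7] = -9*p^2 + 4*p - 1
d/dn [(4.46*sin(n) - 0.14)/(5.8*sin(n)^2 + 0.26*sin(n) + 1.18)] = (-25.868*sin(n)^2 + 1.624*sin(n) + 5.2992)*cos(n)/(33.64*sin(n)^4 + 3.016*sin(n)^3 + 13.7556*sin(n)^2 + 0.6136*sin(n) + 1.3924)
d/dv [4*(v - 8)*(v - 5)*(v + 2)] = 12*v^2 - 88*v + 56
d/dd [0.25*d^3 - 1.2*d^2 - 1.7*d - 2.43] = 0.75*d^2 - 2.4*d - 1.7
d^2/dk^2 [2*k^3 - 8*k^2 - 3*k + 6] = 12*k - 16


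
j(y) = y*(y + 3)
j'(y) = 2*y + 3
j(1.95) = 9.65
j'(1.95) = 6.90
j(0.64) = 2.33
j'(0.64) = 4.28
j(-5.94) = 17.46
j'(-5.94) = -8.88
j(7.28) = 74.84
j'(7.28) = 17.56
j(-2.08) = -1.91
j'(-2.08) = -1.16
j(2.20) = 11.44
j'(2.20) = 7.40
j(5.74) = 50.17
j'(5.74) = 14.48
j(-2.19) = -1.77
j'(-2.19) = -1.38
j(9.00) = 108.00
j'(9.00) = 21.00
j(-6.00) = 18.00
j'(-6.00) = -9.00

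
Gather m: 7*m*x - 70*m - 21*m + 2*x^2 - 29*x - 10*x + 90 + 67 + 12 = m*(7*x - 91) + 2*x^2 - 39*x + 169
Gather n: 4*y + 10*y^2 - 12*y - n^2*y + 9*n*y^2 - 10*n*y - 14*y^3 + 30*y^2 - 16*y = -n^2*y + n*(9*y^2 - 10*y) - 14*y^3 + 40*y^2 - 24*y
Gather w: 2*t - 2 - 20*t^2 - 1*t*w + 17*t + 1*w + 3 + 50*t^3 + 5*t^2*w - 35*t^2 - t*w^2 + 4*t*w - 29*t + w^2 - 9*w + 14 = 50*t^3 - 55*t^2 - 10*t + w^2*(1 - t) + w*(5*t^2 + 3*t - 8) + 15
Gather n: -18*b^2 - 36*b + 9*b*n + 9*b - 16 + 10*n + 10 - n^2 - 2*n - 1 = -18*b^2 - 27*b - n^2 + n*(9*b + 8) - 7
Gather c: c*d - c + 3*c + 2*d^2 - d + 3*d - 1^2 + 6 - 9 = c*(d + 2) + 2*d^2 + 2*d - 4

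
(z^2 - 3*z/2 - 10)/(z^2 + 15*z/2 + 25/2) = (z - 4)/(z + 5)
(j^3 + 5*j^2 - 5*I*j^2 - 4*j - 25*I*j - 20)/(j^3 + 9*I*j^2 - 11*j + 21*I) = (j^2 + j*(5 - 4*I) - 20*I)/(j^2 + 10*I*j - 21)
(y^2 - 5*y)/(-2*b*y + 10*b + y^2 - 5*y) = y/(-2*b + y)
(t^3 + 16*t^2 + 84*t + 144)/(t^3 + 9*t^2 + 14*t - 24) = (t + 6)/(t - 1)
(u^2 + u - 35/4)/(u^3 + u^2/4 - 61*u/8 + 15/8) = 2*(2*u + 7)/(4*u^2 + 11*u - 3)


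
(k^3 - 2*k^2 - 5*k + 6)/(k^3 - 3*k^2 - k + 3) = (k + 2)/(k + 1)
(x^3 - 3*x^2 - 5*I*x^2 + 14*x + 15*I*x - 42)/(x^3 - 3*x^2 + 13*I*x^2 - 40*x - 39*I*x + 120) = (x^2 - 5*I*x + 14)/(x^2 + 13*I*x - 40)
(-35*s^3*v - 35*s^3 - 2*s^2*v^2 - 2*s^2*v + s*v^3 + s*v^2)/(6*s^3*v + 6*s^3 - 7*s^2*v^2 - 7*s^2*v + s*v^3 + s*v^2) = (-35*s^2 - 2*s*v + v^2)/(6*s^2 - 7*s*v + v^2)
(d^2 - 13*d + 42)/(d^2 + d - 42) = (d - 7)/(d + 7)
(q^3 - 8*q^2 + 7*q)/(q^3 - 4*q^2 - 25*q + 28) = q/(q + 4)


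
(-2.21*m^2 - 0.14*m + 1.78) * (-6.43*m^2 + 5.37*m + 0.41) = 14.2103*m^4 - 10.9675*m^3 - 13.1033*m^2 + 9.5012*m + 0.7298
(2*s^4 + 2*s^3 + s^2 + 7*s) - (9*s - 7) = 2*s^4 + 2*s^3 + s^2 - 2*s + 7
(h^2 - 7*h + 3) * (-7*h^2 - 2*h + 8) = -7*h^4 + 47*h^3 + h^2 - 62*h + 24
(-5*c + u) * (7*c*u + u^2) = -35*c^2*u + 2*c*u^2 + u^3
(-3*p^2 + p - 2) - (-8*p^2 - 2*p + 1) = 5*p^2 + 3*p - 3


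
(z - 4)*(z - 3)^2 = z^3 - 10*z^2 + 33*z - 36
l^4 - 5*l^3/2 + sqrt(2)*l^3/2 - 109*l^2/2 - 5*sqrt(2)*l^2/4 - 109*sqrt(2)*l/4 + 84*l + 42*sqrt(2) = (l - 8)*(l - 3/2)*(l + 7)*(l + sqrt(2)/2)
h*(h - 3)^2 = h^3 - 6*h^2 + 9*h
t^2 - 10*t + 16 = (t - 8)*(t - 2)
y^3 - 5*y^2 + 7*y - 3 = (y - 3)*(y - 1)^2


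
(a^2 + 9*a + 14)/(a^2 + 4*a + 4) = (a + 7)/(a + 2)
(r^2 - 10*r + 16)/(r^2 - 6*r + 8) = (r - 8)/(r - 4)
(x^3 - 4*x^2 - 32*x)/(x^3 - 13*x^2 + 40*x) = (x + 4)/(x - 5)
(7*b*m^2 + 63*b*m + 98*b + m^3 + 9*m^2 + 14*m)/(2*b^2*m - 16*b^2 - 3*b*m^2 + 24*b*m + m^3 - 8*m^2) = (7*b*m^2 + 63*b*m + 98*b + m^3 + 9*m^2 + 14*m)/(2*b^2*m - 16*b^2 - 3*b*m^2 + 24*b*m + m^3 - 8*m^2)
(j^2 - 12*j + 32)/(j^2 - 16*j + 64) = (j - 4)/(j - 8)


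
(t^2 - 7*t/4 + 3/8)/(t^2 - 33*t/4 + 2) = (t - 3/2)/(t - 8)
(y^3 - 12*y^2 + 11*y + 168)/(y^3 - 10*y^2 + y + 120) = (y - 7)/(y - 5)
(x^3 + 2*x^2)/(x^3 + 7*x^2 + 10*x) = x/(x + 5)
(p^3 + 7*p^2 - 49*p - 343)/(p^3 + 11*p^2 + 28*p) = (p^2 - 49)/(p*(p + 4))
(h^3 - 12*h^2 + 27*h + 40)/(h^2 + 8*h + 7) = (h^2 - 13*h + 40)/(h + 7)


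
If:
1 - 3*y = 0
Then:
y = 1/3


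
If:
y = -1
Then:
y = -1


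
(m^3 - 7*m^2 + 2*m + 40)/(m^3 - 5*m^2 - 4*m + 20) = (m - 4)/(m - 2)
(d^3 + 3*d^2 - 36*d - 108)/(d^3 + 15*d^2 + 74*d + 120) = (d^2 - 3*d - 18)/(d^2 + 9*d + 20)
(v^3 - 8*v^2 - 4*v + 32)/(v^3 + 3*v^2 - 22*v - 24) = (v^3 - 8*v^2 - 4*v + 32)/(v^3 + 3*v^2 - 22*v - 24)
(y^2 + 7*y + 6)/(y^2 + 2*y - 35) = (y^2 + 7*y + 6)/(y^2 + 2*y - 35)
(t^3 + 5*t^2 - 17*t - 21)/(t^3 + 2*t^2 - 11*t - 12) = (t + 7)/(t + 4)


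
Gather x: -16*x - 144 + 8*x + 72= -8*x - 72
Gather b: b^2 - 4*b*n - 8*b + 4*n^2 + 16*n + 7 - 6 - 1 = b^2 + b*(-4*n - 8) + 4*n^2 + 16*n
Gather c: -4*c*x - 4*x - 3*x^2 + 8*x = -4*c*x - 3*x^2 + 4*x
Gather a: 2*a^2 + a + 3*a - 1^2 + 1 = 2*a^2 + 4*a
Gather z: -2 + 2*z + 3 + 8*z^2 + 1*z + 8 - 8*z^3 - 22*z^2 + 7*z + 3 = -8*z^3 - 14*z^2 + 10*z + 12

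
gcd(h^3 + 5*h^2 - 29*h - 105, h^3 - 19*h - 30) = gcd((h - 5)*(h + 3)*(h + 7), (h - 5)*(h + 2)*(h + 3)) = h^2 - 2*h - 15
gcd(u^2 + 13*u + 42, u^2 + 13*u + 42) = u^2 + 13*u + 42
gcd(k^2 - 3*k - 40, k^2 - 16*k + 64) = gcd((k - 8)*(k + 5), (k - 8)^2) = k - 8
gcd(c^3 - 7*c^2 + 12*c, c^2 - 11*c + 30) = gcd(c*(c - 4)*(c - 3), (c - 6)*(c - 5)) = 1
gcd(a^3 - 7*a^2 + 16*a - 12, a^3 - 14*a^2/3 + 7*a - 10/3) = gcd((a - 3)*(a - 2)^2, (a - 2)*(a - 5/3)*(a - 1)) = a - 2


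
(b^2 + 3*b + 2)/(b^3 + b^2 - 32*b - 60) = (b + 1)/(b^2 - b - 30)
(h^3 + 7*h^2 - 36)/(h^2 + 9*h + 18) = h - 2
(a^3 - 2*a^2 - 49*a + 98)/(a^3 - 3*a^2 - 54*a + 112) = (a - 7)/(a - 8)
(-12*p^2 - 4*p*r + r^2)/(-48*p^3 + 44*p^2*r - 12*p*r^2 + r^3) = (2*p + r)/(8*p^2 - 6*p*r + r^2)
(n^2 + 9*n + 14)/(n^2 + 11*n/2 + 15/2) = 2*(n^2 + 9*n + 14)/(2*n^2 + 11*n + 15)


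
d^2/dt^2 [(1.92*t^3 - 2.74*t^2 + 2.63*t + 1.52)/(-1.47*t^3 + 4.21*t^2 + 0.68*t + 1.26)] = (-1.4210854715202e-14*t^7 - 11.9228759999999*t^6 - 45.6143939999999*t^5 + 32.0016060000002*t^4 + 125.978818*t^3 - 308.060832*t^2 + 22.416636*t + 27.927104)/(3.176523*t^9 - 27.292167*t^8 + 73.755045*t^7 - 57.536767*t^6 + 12.668592*t^5 - 65.280234*t^4 - 14.955884*t^3 - 21.79926*t^2 - 3.238704*t - 2.000376)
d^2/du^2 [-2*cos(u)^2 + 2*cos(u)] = -2*cos(u) + 4*cos(2*u)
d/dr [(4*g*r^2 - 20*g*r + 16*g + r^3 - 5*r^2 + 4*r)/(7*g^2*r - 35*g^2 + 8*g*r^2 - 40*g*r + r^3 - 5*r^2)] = (-(7*g^2 + 16*g*r - 40*g + 3*r^2 - 10*r)*(4*g*r^2 - 20*g*r + 16*g + r^3 - 5*r^2 + 4*r) + (8*g*r - 20*g + 3*r^2 - 10*r + 4)*(7*g^2*r - 35*g^2 + 8*g*r^2 - 40*g*r + r^3 - 5*r^2))/(7*g^2*r - 35*g^2 + 8*g*r^2 - 40*g*r + r^3 - 5*r^2)^2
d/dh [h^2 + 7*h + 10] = 2*h + 7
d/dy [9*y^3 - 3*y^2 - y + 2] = 27*y^2 - 6*y - 1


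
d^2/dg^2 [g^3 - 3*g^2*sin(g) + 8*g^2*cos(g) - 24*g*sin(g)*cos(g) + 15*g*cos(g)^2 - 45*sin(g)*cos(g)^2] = 3*g^2*sin(g) - 8*g^2*cos(g) - 32*g*sin(g) + 48*g*sin(2*g) - 12*g*cos(g) - 30*g*cos(2*g) + 6*g + 21*sin(g)/4 - 30*sin(2*g) + 405*sin(3*g)/4 + 16*cos(g) - 48*cos(2*g)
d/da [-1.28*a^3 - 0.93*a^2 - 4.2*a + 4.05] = -3.84*a^2 - 1.86*a - 4.2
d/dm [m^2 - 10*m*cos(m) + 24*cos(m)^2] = 10*m*sin(m) + 2*m - 24*sin(2*m) - 10*cos(m)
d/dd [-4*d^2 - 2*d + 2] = -8*d - 2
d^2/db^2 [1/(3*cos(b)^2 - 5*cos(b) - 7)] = (36*sin(b)^4 - 127*sin(b)^2 + 85*cos(b)/4 - 45*cos(3*b)/4 - 1)/(3*sin(b)^2 + 5*cos(b) + 4)^3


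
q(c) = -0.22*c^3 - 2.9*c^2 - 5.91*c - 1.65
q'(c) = -0.66*c^2 - 5.8*c - 5.91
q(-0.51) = 0.64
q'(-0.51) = -3.12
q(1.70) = -21.16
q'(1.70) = -17.68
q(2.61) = -40.74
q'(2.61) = -25.54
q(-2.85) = -3.27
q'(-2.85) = 5.26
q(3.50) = -67.29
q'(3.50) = -34.30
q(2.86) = -47.42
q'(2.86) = -27.90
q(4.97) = -129.66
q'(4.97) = -51.04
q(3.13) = -55.31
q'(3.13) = -30.53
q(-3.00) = -4.08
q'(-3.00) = 5.55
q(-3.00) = -4.08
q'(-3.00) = 5.55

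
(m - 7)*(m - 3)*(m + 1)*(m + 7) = m^4 - 2*m^3 - 52*m^2 + 98*m + 147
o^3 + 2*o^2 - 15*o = o*(o - 3)*(o + 5)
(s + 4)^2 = s^2 + 8*s + 16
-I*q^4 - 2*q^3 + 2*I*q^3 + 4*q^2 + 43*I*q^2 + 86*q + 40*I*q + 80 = (q - 8)*(q + 5)*(q - 2*I)*(-I*q - I)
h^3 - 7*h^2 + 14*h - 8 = (h - 4)*(h - 2)*(h - 1)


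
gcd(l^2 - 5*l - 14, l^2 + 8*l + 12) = l + 2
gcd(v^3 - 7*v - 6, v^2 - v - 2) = v + 1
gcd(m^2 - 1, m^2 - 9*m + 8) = m - 1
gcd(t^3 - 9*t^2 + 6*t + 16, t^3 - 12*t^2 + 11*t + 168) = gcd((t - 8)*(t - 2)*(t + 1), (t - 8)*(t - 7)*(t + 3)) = t - 8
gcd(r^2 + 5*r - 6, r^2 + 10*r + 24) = r + 6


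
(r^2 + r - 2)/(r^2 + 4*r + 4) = (r - 1)/(r + 2)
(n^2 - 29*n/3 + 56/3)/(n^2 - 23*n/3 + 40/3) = (n - 7)/(n - 5)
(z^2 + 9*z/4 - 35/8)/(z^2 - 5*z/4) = (z + 7/2)/z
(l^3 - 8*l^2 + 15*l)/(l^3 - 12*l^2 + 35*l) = (l - 3)/(l - 7)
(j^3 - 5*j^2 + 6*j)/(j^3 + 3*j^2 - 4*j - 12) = j*(j - 3)/(j^2 + 5*j + 6)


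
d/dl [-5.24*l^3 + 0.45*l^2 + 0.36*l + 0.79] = -15.72*l^2 + 0.9*l + 0.36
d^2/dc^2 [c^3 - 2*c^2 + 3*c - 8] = 6*c - 4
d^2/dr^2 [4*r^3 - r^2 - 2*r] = 24*r - 2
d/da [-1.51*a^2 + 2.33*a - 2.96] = 2.33 - 3.02*a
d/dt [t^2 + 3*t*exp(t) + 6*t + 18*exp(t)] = 3*t*exp(t) + 2*t + 21*exp(t) + 6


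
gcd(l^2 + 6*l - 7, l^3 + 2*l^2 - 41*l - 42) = l + 7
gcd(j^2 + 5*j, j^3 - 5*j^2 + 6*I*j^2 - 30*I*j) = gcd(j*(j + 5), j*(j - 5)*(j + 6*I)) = j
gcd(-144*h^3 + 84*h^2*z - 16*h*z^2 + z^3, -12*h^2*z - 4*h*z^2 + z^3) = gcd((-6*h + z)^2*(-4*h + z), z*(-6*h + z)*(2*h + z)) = -6*h + z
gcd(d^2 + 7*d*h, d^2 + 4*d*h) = d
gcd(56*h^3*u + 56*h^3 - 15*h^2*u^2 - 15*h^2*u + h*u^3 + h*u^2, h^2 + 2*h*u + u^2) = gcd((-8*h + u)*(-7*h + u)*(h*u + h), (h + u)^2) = 1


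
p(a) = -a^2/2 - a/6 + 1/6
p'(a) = -a - 1/6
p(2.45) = -3.24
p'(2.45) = -2.62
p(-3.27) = -4.63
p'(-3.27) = 3.10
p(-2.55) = -2.66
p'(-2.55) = 2.38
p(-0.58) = 0.10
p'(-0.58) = 0.41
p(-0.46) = 0.14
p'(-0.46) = 0.29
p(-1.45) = -0.64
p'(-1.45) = 1.28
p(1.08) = -0.60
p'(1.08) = -1.25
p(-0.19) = 0.18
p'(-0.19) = 0.02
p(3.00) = -4.83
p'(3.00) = -3.17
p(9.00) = -41.83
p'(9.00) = -9.17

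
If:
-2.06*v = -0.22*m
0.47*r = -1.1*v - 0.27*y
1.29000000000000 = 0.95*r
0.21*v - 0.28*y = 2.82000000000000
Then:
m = 14.96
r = 1.36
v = 1.60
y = -8.87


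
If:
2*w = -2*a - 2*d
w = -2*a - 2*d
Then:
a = -d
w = 0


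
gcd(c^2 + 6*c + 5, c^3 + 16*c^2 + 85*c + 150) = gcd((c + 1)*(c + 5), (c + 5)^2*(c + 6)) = c + 5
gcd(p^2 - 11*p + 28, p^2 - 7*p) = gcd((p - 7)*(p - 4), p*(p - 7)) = p - 7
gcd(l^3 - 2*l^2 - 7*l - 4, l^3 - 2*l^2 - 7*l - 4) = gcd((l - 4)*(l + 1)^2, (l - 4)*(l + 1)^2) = l^3 - 2*l^2 - 7*l - 4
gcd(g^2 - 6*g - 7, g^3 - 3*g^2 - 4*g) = g + 1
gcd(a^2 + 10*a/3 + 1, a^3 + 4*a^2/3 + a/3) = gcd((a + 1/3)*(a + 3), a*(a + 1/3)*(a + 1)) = a + 1/3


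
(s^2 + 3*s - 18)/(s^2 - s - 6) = (s + 6)/(s + 2)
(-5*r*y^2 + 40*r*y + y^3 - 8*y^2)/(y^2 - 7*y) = (-5*r*y + 40*r + y^2 - 8*y)/(y - 7)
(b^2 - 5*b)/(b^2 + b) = (b - 5)/(b + 1)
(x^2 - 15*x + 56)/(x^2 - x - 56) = (x - 7)/(x + 7)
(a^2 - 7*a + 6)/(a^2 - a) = (a - 6)/a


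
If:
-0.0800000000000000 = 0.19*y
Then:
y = -0.42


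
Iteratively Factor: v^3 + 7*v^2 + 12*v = (v)*(v^2 + 7*v + 12) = v*(v + 4)*(v + 3)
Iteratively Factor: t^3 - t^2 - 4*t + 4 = (t + 2)*(t^2 - 3*t + 2) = (t - 1)*(t + 2)*(t - 2)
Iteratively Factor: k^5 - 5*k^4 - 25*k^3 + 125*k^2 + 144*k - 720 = (k + 4)*(k^4 - 9*k^3 + 11*k^2 + 81*k - 180) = (k - 5)*(k + 4)*(k^3 - 4*k^2 - 9*k + 36) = (k - 5)*(k + 3)*(k + 4)*(k^2 - 7*k + 12) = (k - 5)*(k - 3)*(k + 3)*(k + 4)*(k - 4)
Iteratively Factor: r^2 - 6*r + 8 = (r - 2)*(r - 4)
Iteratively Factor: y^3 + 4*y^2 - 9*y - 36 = (y + 3)*(y^2 + y - 12) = (y - 3)*(y + 3)*(y + 4)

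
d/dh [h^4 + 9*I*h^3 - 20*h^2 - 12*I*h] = 4*h^3 + 27*I*h^2 - 40*h - 12*I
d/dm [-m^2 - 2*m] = -2*m - 2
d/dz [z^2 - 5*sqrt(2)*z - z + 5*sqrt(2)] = 2*z - 5*sqrt(2) - 1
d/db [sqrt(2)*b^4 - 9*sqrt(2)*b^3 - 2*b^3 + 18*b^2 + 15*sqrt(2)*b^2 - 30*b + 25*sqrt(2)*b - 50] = 4*sqrt(2)*b^3 - 27*sqrt(2)*b^2 - 6*b^2 + 36*b + 30*sqrt(2)*b - 30 + 25*sqrt(2)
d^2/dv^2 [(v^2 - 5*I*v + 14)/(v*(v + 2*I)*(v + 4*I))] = 2*(v^3 - 21*I*v^2 + 84*v + 112*I)/(v^3*(v^3 + 12*I*v^2 - 48*v - 64*I))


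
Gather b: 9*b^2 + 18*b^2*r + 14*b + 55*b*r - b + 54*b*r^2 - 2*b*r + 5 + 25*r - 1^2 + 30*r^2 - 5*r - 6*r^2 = b^2*(18*r + 9) + b*(54*r^2 + 53*r + 13) + 24*r^2 + 20*r + 4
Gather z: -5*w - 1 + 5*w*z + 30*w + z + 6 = 25*w + z*(5*w + 1) + 5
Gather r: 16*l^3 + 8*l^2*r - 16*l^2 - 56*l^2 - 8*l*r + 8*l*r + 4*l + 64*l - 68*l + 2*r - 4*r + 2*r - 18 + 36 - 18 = 16*l^3 + 8*l^2*r - 72*l^2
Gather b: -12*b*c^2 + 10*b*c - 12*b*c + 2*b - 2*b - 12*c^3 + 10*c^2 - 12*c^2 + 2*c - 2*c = b*(-12*c^2 - 2*c) - 12*c^3 - 2*c^2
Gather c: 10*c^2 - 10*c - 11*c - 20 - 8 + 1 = 10*c^2 - 21*c - 27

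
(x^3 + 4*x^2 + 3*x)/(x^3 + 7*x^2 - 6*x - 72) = x*(x^2 + 4*x + 3)/(x^3 + 7*x^2 - 6*x - 72)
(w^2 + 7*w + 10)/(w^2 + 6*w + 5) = (w + 2)/(w + 1)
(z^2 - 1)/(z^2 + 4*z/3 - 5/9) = 9*(z^2 - 1)/(9*z^2 + 12*z - 5)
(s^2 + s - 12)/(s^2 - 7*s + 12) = (s + 4)/(s - 4)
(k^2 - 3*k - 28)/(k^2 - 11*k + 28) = (k + 4)/(k - 4)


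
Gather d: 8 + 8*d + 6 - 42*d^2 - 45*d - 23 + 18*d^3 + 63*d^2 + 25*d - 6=18*d^3 + 21*d^2 - 12*d - 15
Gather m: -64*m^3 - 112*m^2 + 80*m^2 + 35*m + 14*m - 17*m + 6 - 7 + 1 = -64*m^3 - 32*m^2 + 32*m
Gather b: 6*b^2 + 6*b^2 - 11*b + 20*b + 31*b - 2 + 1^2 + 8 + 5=12*b^2 + 40*b + 12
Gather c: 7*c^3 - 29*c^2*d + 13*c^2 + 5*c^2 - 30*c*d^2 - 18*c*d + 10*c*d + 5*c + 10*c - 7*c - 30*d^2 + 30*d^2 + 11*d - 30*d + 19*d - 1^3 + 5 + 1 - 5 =7*c^3 + c^2*(18 - 29*d) + c*(-30*d^2 - 8*d + 8)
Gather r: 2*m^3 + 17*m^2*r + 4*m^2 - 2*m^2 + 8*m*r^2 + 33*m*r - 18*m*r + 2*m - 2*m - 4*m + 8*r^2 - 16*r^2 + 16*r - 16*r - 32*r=2*m^3 + 2*m^2 - 4*m + r^2*(8*m - 8) + r*(17*m^2 + 15*m - 32)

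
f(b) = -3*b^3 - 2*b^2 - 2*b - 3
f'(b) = -9*b^2 - 4*b - 2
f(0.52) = -5.00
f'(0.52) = -6.51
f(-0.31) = -2.48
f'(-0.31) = -1.62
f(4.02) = -238.26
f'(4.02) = -163.52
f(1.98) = -38.09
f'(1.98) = -45.20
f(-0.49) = -2.15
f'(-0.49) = -2.20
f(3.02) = -109.91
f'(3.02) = -96.16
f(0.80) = -7.42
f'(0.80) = -10.96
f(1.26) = -14.70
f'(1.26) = -21.33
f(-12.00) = 4917.00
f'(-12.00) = -1250.00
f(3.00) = -108.00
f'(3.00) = -95.00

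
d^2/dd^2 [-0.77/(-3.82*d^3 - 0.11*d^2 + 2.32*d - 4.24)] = (-(17.6484*d + 0.1694)*(3.82*d^3 + 0.11*d^2 - 2.32*d + 4.24) + 0.77*(11.46*d^2 + 0.22*d - 2.32)*(22.92*d^2 + 0.44*d - 4.64))/(3.82*d^3 + 0.11*d^2 - 2.32*d + 4.24)^3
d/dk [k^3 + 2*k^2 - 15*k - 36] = 3*k^2 + 4*k - 15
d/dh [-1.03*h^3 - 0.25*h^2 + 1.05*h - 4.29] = -3.09*h^2 - 0.5*h + 1.05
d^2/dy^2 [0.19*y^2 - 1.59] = 0.380000000000000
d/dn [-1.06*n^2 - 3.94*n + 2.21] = -2.12*n - 3.94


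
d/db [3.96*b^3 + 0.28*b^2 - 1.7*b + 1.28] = 11.88*b^2 + 0.56*b - 1.7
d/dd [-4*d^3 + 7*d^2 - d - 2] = -12*d^2 + 14*d - 1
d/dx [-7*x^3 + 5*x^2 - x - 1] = -21*x^2 + 10*x - 1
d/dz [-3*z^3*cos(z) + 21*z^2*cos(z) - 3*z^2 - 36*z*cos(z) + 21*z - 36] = 3*z^3*sin(z) - 21*z^2*sin(z) - 9*z^2*cos(z) + 36*z*sin(z) + 42*z*cos(z) - 6*z - 36*cos(z) + 21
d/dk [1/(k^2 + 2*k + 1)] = 2*(-k - 1)/(k^2 + 2*k + 1)^2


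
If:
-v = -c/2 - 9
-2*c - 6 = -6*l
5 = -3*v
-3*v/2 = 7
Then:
No Solution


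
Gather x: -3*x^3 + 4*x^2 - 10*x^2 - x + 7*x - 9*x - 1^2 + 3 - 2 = -3*x^3 - 6*x^2 - 3*x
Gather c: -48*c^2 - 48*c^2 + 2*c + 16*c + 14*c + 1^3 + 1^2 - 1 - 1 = -96*c^2 + 32*c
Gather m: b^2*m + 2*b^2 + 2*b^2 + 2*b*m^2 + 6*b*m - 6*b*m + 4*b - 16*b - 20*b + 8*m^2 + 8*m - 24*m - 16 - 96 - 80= 4*b^2 - 32*b + m^2*(2*b + 8) + m*(b^2 - 16) - 192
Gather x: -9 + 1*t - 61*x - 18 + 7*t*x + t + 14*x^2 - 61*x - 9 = 2*t + 14*x^2 + x*(7*t - 122) - 36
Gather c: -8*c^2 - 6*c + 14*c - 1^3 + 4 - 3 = -8*c^2 + 8*c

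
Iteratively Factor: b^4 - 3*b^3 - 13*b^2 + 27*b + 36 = (b + 3)*(b^3 - 6*b^2 + 5*b + 12) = (b - 4)*(b + 3)*(b^2 - 2*b - 3) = (b - 4)*(b - 3)*(b + 3)*(b + 1)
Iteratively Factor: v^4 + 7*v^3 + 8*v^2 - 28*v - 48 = (v + 4)*(v^3 + 3*v^2 - 4*v - 12) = (v + 3)*(v + 4)*(v^2 - 4) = (v + 2)*(v + 3)*(v + 4)*(v - 2)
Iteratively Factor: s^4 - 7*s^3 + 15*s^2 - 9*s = (s)*(s^3 - 7*s^2 + 15*s - 9) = s*(s - 3)*(s^2 - 4*s + 3) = s*(s - 3)^2*(s - 1)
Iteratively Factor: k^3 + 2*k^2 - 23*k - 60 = (k - 5)*(k^2 + 7*k + 12) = (k - 5)*(k + 3)*(k + 4)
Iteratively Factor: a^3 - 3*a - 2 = (a - 2)*(a^2 + 2*a + 1) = (a - 2)*(a + 1)*(a + 1)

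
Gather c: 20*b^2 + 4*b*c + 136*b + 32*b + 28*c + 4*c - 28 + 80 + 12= 20*b^2 + 168*b + c*(4*b + 32) + 64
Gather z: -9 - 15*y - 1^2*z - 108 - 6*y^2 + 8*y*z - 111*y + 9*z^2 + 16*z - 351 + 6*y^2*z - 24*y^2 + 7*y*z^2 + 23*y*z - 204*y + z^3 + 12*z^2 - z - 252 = -30*y^2 - 330*y + z^3 + z^2*(7*y + 21) + z*(6*y^2 + 31*y + 14) - 720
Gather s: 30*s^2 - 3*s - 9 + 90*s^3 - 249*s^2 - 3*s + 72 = 90*s^3 - 219*s^2 - 6*s + 63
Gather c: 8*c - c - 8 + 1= 7*c - 7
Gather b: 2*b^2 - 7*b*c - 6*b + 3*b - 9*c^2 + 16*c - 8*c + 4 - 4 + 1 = 2*b^2 + b*(-7*c - 3) - 9*c^2 + 8*c + 1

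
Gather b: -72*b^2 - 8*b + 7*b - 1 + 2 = -72*b^2 - b + 1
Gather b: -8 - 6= -14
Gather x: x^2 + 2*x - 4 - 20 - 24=x^2 + 2*x - 48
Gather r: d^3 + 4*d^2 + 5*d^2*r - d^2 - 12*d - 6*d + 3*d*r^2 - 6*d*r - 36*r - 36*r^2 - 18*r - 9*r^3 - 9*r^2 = d^3 + 3*d^2 - 18*d - 9*r^3 + r^2*(3*d - 45) + r*(5*d^2 - 6*d - 54)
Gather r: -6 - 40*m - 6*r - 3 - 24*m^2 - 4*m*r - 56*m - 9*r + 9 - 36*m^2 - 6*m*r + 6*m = -60*m^2 - 90*m + r*(-10*m - 15)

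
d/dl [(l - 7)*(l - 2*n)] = 2*l - 2*n - 7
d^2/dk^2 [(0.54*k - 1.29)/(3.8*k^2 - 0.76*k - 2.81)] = ((10.6248 - 12.312*k)*(-3.8*k^2 + 0.76*k + 2.81) - (0.54*k - 1.29)*(7.6*k - 0.76)*(15.2*k - 1.52))/(-3.8*k^2 + 0.76*k + 2.81)^3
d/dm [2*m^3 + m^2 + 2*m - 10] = 6*m^2 + 2*m + 2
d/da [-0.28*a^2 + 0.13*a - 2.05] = 0.13 - 0.56*a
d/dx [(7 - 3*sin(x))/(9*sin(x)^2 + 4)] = 3*(9*sin(x)^2 - 42*sin(x) - 4)*cos(x)/(9*sin(x)^2 + 4)^2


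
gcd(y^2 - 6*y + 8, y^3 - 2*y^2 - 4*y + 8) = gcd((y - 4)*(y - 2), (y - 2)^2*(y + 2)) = y - 2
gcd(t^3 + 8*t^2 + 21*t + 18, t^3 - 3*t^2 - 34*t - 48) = t^2 + 5*t + 6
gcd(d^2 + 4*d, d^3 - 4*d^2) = d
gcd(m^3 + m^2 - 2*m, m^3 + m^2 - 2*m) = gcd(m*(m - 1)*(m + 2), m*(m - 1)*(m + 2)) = m^3 + m^2 - 2*m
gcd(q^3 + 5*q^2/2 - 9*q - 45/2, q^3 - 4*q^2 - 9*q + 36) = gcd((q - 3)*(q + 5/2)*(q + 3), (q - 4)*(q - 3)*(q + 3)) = q^2 - 9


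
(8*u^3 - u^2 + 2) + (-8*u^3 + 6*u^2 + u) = 5*u^2 + u + 2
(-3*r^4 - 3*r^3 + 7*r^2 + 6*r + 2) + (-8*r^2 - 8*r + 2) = -3*r^4 - 3*r^3 - r^2 - 2*r + 4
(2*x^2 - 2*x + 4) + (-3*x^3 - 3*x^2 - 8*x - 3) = -3*x^3 - x^2 - 10*x + 1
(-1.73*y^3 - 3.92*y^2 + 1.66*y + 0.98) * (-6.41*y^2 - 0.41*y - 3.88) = 11.0893*y^5 + 25.8365*y^4 - 2.321*y^3 + 8.2472*y^2 - 6.8426*y - 3.8024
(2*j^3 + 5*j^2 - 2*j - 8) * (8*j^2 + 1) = 16*j^5 + 40*j^4 - 14*j^3 - 59*j^2 - 2*j - 8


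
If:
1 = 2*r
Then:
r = 1/2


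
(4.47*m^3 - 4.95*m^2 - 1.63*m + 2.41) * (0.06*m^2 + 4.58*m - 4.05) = 0.2682*m^5 + 20.1756*m^4 - 40.8723*m^3 + 12.7267*m^2 + 17.6393*m - 9.7605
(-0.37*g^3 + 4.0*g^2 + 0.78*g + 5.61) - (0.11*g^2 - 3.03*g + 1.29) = -0.37*g^3 + 3.89*g^2 + 3.81*g + 4.32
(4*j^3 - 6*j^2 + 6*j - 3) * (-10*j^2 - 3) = -40*j^5 + 60*j^4 - 72*j^3 + 48*j^2 - 18*j + 9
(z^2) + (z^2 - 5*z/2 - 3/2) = 2*z^2 - 5*z/2 - 3/2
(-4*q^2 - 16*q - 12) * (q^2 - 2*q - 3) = -4*q^4 - 8*q^3 + 32*q^2 + 72*q + 36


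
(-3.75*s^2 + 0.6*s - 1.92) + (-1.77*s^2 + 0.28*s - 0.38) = -5.52*s^2 + 0.88*s - 2.3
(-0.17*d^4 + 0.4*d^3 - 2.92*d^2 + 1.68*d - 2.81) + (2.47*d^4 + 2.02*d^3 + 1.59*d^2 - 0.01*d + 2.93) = 2.3*d^4 + 2.42*d^3 - 1.33*d^2 + 1.67*d + 0.12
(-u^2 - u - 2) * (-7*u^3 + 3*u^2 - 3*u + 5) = 7*u^5 + 4*u^4 + 14*u^3 - 8*u^2 + u - 10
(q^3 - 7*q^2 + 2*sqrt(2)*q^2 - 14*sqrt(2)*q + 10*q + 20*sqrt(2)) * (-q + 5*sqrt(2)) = -q^4 + 3*sqrt(2)*q^3 + 7*q^3 - 21*sqrt(2)*q^2 + 10*q^2 - 140*q + 30*sqrt(2)*q + 200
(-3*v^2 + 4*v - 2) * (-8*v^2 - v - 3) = 24*v^4 - 29*v^3 + 21*v^2 - 10*v + 6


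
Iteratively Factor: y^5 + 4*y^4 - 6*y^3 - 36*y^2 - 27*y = (y + 1)*(y^4 + 3*y^3 - 9*y^2 - 27*y) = (y + 1)*(y + 3)*(y^3 - 9*y) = (y + 1)*(y + 3)^2*(y^2 - 3*y) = y*(y + 1)*(y + 3)^2*(y - 3)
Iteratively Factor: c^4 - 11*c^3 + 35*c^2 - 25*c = (c - 5)*(c^3 - 6*c^2 + 5*c) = c*(c - 5)*(c^2 - 6*c + 5) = c*(c - 5)^2*(c - 1)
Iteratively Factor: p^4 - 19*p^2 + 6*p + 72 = (p - 3)*(p^3 + 3*p^2 - 10*p - 24) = (p - 3)^2*(p^2 + 6*p + 8) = (p - 3)^2*(p + 2)*(p + 4)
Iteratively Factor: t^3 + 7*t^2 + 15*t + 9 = (t + 1)*(t^2 + 6*t + 9) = (t + 1)*(t + 3)*(t + 3)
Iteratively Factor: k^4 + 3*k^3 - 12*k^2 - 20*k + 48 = (k - 2)*(k^3 + 5*k^2 - 2*k - 24) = (k - 2)*(k + 3)*(k^2 + 2*k - 8) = (k - 2)*(k + 3)*(k + 4)*(k - 2)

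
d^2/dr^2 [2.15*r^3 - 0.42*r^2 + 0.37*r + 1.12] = 12.9*r - 0.84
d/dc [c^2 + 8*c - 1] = 2*c + 8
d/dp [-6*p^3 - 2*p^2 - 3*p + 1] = -18*p^2 - 4*p - 3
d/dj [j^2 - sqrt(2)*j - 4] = 2*j - sqrt(2)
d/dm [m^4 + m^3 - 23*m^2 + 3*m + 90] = 4*m^3 + 3*m^2 - 46*m + 3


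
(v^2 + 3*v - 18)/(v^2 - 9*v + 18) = (v + 6)/(v - 6)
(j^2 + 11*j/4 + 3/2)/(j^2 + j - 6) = (j^2 + 11*j/4 + 3/2)/(j^2 + j - 6)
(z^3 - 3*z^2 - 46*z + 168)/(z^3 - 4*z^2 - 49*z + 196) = (z - 6)/(z - 7)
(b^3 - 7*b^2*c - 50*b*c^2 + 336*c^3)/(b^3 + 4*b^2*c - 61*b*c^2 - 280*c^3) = (b - 6*c)/(b + 5*c)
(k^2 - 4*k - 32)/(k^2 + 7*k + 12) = (k - 8)/(k + 3)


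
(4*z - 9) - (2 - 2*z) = 6*z - 11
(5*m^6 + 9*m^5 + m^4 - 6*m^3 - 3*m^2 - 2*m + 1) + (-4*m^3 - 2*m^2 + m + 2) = 5*m^6 + 9*m^5 + m^4 - 10*m^3 - 5*m^2 - m + 3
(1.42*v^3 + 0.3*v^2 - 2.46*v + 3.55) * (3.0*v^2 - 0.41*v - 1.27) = 4.26*v^5 + 0.3178*v^4 - 9.3064*v^3 + 11.2776*v^2 + 1.6687*v - 4.5085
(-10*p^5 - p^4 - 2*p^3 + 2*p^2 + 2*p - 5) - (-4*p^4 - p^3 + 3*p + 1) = -10*p^5 + 3*p^4 - p^3 + 2*p^2 - p - 6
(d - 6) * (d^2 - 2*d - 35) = d^3 - 8*d^2 - 23*d + 210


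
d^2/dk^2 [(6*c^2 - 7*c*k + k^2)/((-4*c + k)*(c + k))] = 4*c*(-89*c^3 + 69*c^2*k - 15*c*k^2 + 2*k^3)/(64*c^6 + 144*c^5*k + 60*c^4*k^2 - 45*c^3*k^3 - 15*c^2*k^4 + 9*c*k^5 - k^6)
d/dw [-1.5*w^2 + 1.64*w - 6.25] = 1.64 - 3.0*w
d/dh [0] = 0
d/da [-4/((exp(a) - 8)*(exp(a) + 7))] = (8*exp(a) - 4)*exp(a)/((exp(a) - 8)^2*(exp(a) + 7)^2)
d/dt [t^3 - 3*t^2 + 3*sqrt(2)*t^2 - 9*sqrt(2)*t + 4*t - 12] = 3*t^2 - 6*t + 6*sqrt(2)*t - 9*sqrt(2) + 4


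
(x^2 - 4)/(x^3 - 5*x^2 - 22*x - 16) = (x - 2)/(x^2 - 7*x - 8)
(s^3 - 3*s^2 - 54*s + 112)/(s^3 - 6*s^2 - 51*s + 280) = (s - 2)/(s - 5)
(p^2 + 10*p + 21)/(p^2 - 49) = (p + 3)/(p - 7)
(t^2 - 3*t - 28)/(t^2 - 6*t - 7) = (t + 4)/(t + 1)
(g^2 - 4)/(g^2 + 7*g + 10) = (g - 2)/(g + 5)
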